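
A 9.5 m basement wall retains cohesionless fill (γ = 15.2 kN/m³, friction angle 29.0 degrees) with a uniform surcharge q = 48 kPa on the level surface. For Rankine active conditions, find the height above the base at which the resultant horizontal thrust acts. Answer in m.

K_a = 0.3470.
Triangular part P₁ = ½K_aγH² = 238.0 at H/3 = 3.167 m; rectangular part P₂ = K_a q H = 158.2 at H/2 = 4.750 m.
ȳ = (P₁·3.167 + P₂·4.750)/(P₁+P₂) = 3.799 m.

3.80 m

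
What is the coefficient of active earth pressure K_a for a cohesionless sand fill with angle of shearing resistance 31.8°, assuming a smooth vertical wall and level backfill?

K_a = (1 − sin φ)/(1 + sin φ) = (1 − sin 31.8°)/(1 + sin 31.8°) = 0.3098.

0.310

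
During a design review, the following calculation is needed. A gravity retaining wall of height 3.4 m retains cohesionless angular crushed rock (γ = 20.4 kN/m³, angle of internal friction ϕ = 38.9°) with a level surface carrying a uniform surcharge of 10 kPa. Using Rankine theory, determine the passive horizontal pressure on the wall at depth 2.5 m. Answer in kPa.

267 kPa

K_p = (1 + sin φ)/(1 − sin φ) = 4.376.
σ_v = γz + q = 20.4 × 2.5 + 10 = 61.00 kPa.
σ_h = K_p σ_v = 4.376 × 61.00 = 266.9 kPa.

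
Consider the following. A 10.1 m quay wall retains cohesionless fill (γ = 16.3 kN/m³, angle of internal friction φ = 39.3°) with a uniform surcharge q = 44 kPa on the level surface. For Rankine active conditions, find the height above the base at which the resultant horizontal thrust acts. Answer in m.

K_a = 0.2245.
Triangular part P₁ = ½K_aγH² = 186.6 at H/3 = 3.367 m; rectangular part P₂ = K_a q H = 99.75 at H/2 = 5.050 m.
ȳ = (P₁·3.367 + P₂·5.050)/(P₁+P₂) = 3.953 m.

3.95 m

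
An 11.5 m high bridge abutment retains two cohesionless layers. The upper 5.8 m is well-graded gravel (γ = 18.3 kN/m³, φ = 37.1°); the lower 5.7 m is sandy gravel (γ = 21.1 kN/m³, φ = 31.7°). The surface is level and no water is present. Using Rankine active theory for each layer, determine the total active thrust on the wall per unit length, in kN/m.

K_a1 = tan²(45°−37.1°/2) = 0.2475; K_a2 = tan²(45°−31.7°/2) = 0.3111.
Layer 1: σ at base = K_a1 γ₁ h₁ = 26.27 kPa; P₁ = ½×26.27×5.8 = 76.18.
Layer 2: σ_v at top = γ₁h₁ = 106.1; σ_h top = K_a2×106.1 = 33.02; σ_h base = K_a2×(106.1+21.1×5.7) = 70.43.
P₂ = ½(33.02+70.43)×5.7 = 294.8. Total P_a = 76.18+294.8 = 371.0 kN/m.

371 kN/m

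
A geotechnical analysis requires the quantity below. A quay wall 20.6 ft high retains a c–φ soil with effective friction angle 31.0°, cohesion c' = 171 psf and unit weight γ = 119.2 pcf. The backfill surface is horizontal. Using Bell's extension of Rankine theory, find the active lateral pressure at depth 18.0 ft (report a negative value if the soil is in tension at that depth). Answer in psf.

493 psf

K_a = (1 − sin φ)/(1 + sin φ) = 0.3201.
σ_a = K_a γ z − 2c√K_a = 0.3201×119.2×18.0 − 2×171×0.5658 = 493.3 psf.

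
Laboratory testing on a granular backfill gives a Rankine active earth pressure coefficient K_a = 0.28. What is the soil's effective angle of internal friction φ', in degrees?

34.2°

K_a = tan²(45° − φ/2) ⇒ 45° − φ/2 = arctan(√0.28) = 27.89°.
φ = 2(45° − 27.89°) = 34.23°.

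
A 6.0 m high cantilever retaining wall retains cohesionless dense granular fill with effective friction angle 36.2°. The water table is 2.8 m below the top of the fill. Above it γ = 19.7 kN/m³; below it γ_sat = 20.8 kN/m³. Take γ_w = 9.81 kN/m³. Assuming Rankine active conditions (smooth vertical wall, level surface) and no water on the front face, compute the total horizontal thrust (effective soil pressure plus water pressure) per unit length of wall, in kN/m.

130 kN/m

K_a = tan²(45° − φ/2) = 0.2574.
γ' = 20.8 − 9.81 = 10.99 kN/m³. Depth below WT = 3.2 m.
σ'_h at WT = K_a γ d_w = 14.20 kPa; at base = 14.20 + K_a γ' × 3.2 = 23.25 kPa.
P₁ (0–2.8 m) = ½×14.20×2.8 = 19.88. P₂ (2.8–6.0 m) = ½(14.20+23.25)×3.2 = 59.91.
P_w = ½ γ_w h₂² = 0.5×9.81×3.2² = 50.23. Total = 19.88+59.91+50.23 = 130.0 kN/m.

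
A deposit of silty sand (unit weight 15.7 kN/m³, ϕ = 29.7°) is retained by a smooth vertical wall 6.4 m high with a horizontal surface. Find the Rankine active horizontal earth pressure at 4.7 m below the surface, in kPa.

24.9 kPa

K_a = (1 − sin φ)/(1 + sin φ) = 0.3374.
σ_h = K_a γ z = 0.3374 × 15.7 × 4.7 = 24.90 kPa.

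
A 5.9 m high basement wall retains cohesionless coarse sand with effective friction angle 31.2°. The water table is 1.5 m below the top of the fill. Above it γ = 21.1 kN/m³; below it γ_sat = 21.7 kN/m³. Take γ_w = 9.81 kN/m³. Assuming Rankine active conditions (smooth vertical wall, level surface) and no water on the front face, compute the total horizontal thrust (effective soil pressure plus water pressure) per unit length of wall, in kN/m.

183 kN/m

K_a = tan²(45° − φ/2) = 0.3175.
γ' = 21.7 − 9.81 = 11.89 kN/m³. Depth below WT = 4.4 m.
σ'_h at WT = K_a γ d_w = 10.05 kPa; at base = 10.05 + K_a γ' × 4.4 = 26.66 kPa.
P₁ (0–1.5 m) = ½×10.05×1.5 = 7.537. P₂ (1.5–5.9 m) = ½(10.05+26.66)×4.4 = 80.76.
P_w = ½ γ_w h₂² = 0.5×9.81×4.4² = 94.96. Total = 7.537+80.76+94.96 = 183.3 kN/m.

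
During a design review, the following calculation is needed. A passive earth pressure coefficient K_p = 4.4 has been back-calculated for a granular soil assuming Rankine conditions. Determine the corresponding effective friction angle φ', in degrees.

39.0°

K_p = (1+sin φ)/(1−sin φ) ⇒ sin φ = (K_p − 1)/(K_p + 1) = 0.6296.
φ = arcsin(0.6296) = 39.02°.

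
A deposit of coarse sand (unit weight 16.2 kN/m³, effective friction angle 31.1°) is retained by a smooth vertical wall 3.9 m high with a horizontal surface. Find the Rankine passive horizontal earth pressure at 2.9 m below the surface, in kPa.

147 kPa

K_p = (1 + sin φ)/(1 − sin φ) = 3.137.
σ_h = K_p γ z = 3.137 × 16.2 × 2.9 = 147.4 kPa.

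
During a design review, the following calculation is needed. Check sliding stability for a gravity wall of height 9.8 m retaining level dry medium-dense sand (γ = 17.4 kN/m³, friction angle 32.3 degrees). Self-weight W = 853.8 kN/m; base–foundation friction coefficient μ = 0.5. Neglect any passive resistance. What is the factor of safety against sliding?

1.68

K_a = tan²(45° − 32.3°/2) = 0.3035.
P_a = ½K_aγH² = 0.5×0.3035×17.4×9.8² = 253.6 kN/m, acting at H/3 = 3.267 m above the base.
FS_sliding = μW / P_a = 0.5×853.8 / 253.6 = 1.684.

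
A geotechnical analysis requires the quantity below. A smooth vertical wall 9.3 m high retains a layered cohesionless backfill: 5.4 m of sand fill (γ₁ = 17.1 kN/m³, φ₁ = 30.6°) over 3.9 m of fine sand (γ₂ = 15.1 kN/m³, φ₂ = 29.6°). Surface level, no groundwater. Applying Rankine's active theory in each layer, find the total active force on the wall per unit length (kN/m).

K_a1 = tan²(45°−30.6°/2) = 0.3253; K_a2 = tan²(45°−29.6°/2) = 0.3387.
Layer 1: σ at base = K_a1 γ₁ h₁ = 30.04 kPa; P₁ = ½×30.04×5.4 = 81.11.
Layer 2: σ_v at top = γ₁h₁ = 92.34; σ_h top = K_a2×92.34 = 31.28; σ_h base = K_a2×(92.34+15.1×3.9) = 51.23.
P₂ = ½(31.28+51.23)×3.9 = 160.9. Total P_a = 81.11+160.9 = 242.0 kN/m.

242 kN/m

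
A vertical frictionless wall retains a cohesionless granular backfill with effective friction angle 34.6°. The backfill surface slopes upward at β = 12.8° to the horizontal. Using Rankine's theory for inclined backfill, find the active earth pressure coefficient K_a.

0.294

K_a = cos β · (cos β − √(cos²β − cos²φ)) / (cos β + √(cos²β − cos²φ)).
cos β = 0.9751, cos φ = 0.8231, √(cos²β − cos²φ) = 0.5228.
K_a = 0.9751 × (0.9751 − 0.5228)/(0.9751 + 0.5228) = 0.2944.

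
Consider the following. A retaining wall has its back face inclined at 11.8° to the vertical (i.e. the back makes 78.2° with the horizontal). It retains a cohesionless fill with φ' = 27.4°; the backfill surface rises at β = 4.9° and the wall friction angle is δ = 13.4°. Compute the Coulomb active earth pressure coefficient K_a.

0.459

K_a = sin²(α+φ) / [sin²α · sin(α−δ) · (1 + √{sin(φ+δ)sin(φ−β) / (sin(α−δ)sin(α+β))})²].
With α = 78.2°, φ = 27.4°, δ = 13.4°, β = 4.9°: K_a = 0.4585.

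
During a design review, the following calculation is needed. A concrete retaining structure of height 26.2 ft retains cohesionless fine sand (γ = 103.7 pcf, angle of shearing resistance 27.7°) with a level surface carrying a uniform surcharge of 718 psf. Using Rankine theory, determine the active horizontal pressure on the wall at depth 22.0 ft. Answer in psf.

K_a = (1 − sin φ)/(1 + sin φ) = 0.3653.
σ_v = γz + q = 103.7 × 22.0 + 718 = 2999 psf.
σ_h = K_a σ_v = 0.3653 × 2999 = 1096 psf.

1100 psf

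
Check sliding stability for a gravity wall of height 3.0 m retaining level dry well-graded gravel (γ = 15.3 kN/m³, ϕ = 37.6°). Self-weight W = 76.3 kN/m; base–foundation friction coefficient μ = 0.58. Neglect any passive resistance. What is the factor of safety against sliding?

2.65

K_a = tan²(45° − 37.6°/2) = 0.2421.
P_a = ½K_aγH² = 0.5×0.2421×15.3×3.0² = 16.67 kN/m, acting at H/3 = 1.000 m above the base.
FS_sliding = μW / P_a = 0.58×76.3 / 16.67 = 2.655.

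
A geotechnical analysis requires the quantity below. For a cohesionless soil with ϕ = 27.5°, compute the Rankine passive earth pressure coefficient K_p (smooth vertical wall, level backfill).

K_p = (1 + sin φ)/(1 − sin φ) = tan²(45° + 27.5°/2) = 2.716.

2.72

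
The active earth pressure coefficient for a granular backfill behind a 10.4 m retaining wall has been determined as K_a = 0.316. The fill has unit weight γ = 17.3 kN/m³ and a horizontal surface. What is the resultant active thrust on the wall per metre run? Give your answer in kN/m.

P = ½ K_a γ H² = 0.5 × 0.316 × 17.3 × 10.4² = 295.6 kN/m.

296 kN/m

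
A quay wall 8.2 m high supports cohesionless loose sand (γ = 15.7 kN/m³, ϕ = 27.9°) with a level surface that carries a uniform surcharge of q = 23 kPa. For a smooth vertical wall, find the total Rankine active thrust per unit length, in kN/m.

260 kN/m

K_a = tan²(45° − φ/2) = 0.3625.
Soil triangle: ½ K_a γ H² = 0.5×0.3625×15.7×8.2² = 191.3 kN/m.
Surcharge rectangle: K_a q H = 0.3625×23×8.2 = 68.36 kN/m.
Total = 191.3 + 68.36 = 259.7 kN/m.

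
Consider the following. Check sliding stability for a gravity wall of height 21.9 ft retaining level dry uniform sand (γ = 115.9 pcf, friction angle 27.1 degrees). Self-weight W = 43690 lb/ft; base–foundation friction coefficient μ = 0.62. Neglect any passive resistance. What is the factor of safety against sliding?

2.61

K_a = tan²(45° − 27.1°/2) = 0.3741.
P_a = ½K_aγH² = 0.5×0.3741×115.9×21.9² = 10400 lb/ft, acting at H/3 = 7.300 ft above the base.
FS_sliding = μW / P_a = 0.62×43690 / 10400 = 2.606.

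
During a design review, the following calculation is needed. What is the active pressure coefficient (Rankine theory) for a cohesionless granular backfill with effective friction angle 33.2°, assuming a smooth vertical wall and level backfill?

0.292

K_a = (1 − sin φ)/(1 + sin φ) = (1 − sin 33.2°)/(1 + sin 33.2°) = 0.2924.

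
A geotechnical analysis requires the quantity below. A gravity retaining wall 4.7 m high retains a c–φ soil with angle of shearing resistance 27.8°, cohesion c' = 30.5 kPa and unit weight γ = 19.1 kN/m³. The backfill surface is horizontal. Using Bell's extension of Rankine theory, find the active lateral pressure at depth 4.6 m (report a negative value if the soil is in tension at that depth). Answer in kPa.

K_a = (1 − sin φ)/(1 + sin φ) = 0.3639.
σ_a = K_a γ z − 2c√K_a = 0.3639×19.1×4.6 − 2×30.5×0.6032 = -4.826 kPa.

-4.83 kPa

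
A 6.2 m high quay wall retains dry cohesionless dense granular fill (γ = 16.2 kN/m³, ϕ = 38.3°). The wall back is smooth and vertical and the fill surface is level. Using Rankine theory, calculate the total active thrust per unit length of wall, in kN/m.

73.1 kN/m

K_a = tan²(45° − φ/2) = 0.2347.
P_a = ½ K_a γ H² = 0.5 × 0.2347 × 16.2 × 6.2² = 73.09 kN/m.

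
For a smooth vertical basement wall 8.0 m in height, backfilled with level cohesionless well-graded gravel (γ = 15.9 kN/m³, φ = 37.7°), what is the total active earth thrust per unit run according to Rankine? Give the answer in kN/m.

K_a = tan²(45° − φ/2) = 0.2411.
P_a = ½ K_a γ H² = 0.5 × 0.2411 × 15.9 × 8.0² = 122.7 kN/m.

123 kN/m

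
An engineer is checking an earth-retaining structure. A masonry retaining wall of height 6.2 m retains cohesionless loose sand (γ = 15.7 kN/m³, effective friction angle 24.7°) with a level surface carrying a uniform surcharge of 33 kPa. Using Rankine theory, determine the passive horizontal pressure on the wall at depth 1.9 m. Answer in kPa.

153 kPa

K_p = (1 + sin φ)/(1 − sin φ) = 2.436.
σ_v = γz + q = 15.7 × 1.9 + 33 = 62.83 kPa.
σ_h = K_p σ_v = 2.436 × 62.83 = 153.0 kPa.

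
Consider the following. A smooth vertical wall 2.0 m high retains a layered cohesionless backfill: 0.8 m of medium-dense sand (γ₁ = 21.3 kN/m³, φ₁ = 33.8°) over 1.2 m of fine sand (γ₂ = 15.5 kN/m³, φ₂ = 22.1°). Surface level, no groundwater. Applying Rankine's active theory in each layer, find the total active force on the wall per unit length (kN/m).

K_a1 = tan²(45°−33.8°/2) = 0.2851; K_a2 = tan²(45°−22.1°/2) = 0.4533.
Layer 1: σ at base = K_a1 γ₁ h₁ = 4.858 kPa; P₁ = ½×4.858×0.8 = 1.943.
Layer 2: σ_v at top = γ₁h₁ = 17.04; σ_h top = K_a2×17.04 = 7.723; σ_h base = K_a2×(17.04+15.5×1.2) = 16.15.
P₂ = ½(7.723+16.15)×1.2 = 14.33. Total P_a = 1.943+14.33 = 16.27 kN/m.

16.3 kN/m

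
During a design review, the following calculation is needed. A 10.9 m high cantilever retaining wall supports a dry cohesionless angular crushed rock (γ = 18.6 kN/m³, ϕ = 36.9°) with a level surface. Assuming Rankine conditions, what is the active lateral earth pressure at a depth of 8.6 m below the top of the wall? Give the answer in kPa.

39.9 kPa

K_a = (1 − sin φ)/(1 + sin φ) = 0.2497.
σ_h = K_a γ z = 0.2497 × 18.6 × 8.6 = 39.94 kPa.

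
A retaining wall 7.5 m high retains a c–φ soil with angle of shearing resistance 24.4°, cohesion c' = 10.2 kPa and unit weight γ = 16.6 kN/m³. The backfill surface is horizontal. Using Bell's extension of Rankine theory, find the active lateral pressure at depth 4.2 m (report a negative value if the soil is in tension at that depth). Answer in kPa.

K_a = (1 − sin φ)/(1 + sin φ) = 0.4153.
σ_a = K_a γ z − 2c√K_a = 0.4153×16.6×4.2 − 2×10.2×0.6445 = 15.81 kPa.

15.8 kPa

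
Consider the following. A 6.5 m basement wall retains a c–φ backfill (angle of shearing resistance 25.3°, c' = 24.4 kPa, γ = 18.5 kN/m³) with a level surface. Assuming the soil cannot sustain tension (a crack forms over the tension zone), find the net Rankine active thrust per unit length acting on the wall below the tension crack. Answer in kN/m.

20.2 kN/m

K_a = 0.4012; √K_a = 0.6334.
Tension-crack depth z_c = 2c/(γ√K_a) = 2×24.4/(18.5×0.6334) = 4.165 m.
σ_a at base = K_a γ H − 2c√K_a = 0.4012×18.5×6.5 − 2×24.4×0.6334 = 17.33 kPa.
P_a = ½ × 17.33 × (H − z_c) = 0.5×17.33×2.335 = 20.24 kN/m.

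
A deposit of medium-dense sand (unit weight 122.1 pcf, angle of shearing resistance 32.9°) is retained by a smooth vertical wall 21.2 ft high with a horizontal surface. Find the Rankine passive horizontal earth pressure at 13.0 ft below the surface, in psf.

5360 psf

K_p = (1 + sin φ)/(1 − sin φ) = 3.378.
σ_h = K_p γ z = 3.378 × 122.1 × 13.0 = 5362 psf.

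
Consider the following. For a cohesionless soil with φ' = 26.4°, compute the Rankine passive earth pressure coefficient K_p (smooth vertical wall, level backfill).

2.60

K_p = (1 + sin φ)/(1 − sin φ) = tan²(45° + 26.4°/2) = 2.601.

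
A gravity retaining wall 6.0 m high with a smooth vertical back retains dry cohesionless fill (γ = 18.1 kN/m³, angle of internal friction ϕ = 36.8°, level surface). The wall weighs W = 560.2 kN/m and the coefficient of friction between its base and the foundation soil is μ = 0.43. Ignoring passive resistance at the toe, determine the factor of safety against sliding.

K_a = tan²(45° − 36.8°/2) = 0.2508.
P_a = ½K_aγH² = 0.5×0.2508×18.1×6.0² = 81.70 kN/m, acting at H/3 = 2.000 m above the base.
FS_sliding = μW / P_a = 0.43×560.2 / 81.70 = 2.948.

2.95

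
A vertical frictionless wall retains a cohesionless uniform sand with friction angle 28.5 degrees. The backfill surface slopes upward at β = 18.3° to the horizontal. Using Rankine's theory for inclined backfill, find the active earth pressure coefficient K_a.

K_a = cos β · (cos β − √(cos²β − cos²φ)) / (cos β + √(cos²β − cos²φ)).
cos β = 0.9494, cos φ = 0.8788, √(cos²β − cos²φ) = 0.3593.
K_a = 0.9494 × (0.9494 − 0.3593)/(0.9494 + 0.3593) = 0.4281.

0.428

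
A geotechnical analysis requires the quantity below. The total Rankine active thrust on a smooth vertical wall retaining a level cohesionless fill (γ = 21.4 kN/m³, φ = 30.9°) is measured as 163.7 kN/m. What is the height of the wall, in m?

K_a = 0.3214. P_a = ½ K_a γ H² ⇒ H = √(2P_a/(K_a γ)).
H = √(2×163.7/(0.3214×21.4)) = 6.899 m.

6.90 m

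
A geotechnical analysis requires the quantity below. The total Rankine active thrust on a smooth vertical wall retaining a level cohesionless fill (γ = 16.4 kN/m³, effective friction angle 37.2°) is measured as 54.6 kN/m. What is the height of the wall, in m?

K_a = 0.2464. P_a = ½ K_a γ H² ⇒ H = √(2P_a/(K_a γ)).
H = √(2×54.6/(0.2464×16.4)) = 5.198 m.

5.20 m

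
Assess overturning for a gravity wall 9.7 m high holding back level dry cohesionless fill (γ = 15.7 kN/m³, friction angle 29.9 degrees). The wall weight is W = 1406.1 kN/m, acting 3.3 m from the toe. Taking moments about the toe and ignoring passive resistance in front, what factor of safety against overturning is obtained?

K_a = tan²(45° − 29.9°/2) = 0.3347.
P_a = ½K_aγH² = 0.5×0.3347×15.7×9.7² = 247.2 kN/m, acting at H/3 = 3.233 m above the base.
Overturning moment M_o = P_a × H/3 = 247.2 × 3.233 = 799.3.
Resisting moment M_r = W × 3.3 = 1406.1 × 3.3 = 4640.
FS_overturning = M_r/M_o = 4640/799.3 = 5.805.

5.81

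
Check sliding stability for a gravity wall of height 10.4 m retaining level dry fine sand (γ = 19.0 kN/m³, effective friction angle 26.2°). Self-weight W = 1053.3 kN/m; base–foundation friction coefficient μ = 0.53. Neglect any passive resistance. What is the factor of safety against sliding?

1.40

K_a = tan²(45° − 26.2°/2) = 0.3874.
P_a = ½K_aγH² = 0.5×0.3874×19.0×10.4² = 398.1 kN/m, acting at H/3 = 3.467 m above the base.
FS_sliding = μW / P_a = 0.53×1053.3 / 398.1 = 1.402.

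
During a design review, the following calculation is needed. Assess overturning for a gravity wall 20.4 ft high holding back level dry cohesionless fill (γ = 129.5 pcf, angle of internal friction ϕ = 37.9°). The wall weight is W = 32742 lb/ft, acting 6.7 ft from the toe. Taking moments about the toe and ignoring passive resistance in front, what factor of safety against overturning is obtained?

5.01

K_a = tan²(45° − 37.9°/2) = 0.2389.
P_a = ½K_aγH² = 0.5×0.2389×129.5×20.4² = 6439 lb/ft, acting at H/3 = 6.800 ft above the base.
Overturning moment M_o = P_a × H/3 = 6439 × 6.800 = 43780.
Resisting moment M_r = W × 6.7 = 32742 × 6.7 = 219400.
FS_overturning = M_r/M_o = 219400/43780 = 5.011.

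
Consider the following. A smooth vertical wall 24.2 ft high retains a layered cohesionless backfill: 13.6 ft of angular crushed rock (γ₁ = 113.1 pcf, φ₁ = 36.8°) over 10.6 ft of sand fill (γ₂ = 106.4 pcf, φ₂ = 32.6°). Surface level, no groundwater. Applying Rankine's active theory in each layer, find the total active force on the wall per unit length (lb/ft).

9300 lb/ft

K_a1 = tan²(45°−36.8°/2) = 0.2508; K_a2 = tan²(45°−32.6°/2) = 0.2997.
Layer 1: σ at base = K_a1 γ₁ h₁ = 385.7 psf; P₁ = ½×385.7×13.6 = 2623.
Layer 2: σ_v at top = γ₁h₁ = 1538; σ_h top = K_a2×1538 = 461.0; σ_h base = K_a2×(1538+106.4×10.6) = 799.1.
P₂ = ½(461.0+799.1)×10.6 = 6679. Total P_a = 2623+6679 = 9302 lb/ft.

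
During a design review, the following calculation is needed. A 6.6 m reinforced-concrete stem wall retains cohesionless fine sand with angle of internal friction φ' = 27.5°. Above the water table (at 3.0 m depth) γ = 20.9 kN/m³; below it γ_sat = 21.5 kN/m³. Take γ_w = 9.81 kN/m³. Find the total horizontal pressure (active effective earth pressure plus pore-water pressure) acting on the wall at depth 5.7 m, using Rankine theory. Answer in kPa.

K_a = (1 − sin φ)/(1 + sin φ) = 0.3682.
γ' = 21.5 − 9.81 = 11.69 kN/m³.
Effective vertical stress at 5.7 m: σ'_v = 20.9×3.0 + 11.69×2.70 = 94.26 kPa.
σ'_h = K_a σ'_v = 0.3682 × 94.26 = 34.71 kPa; u = γ_w × 2.70 = 26.49 kPa.
Total σ_h = 34.71 + 26.49 = 61.20 kPa.

61.2 kPa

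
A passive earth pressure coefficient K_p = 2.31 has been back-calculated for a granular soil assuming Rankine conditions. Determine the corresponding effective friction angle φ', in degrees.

23.3°

K_p = (1+sin φ)/(1−sin φ) ⇒ sin φ = (K_p − 1)/(K_p + 1) = 0.3958.
φ = arcsin(0.3958) = 23.31°.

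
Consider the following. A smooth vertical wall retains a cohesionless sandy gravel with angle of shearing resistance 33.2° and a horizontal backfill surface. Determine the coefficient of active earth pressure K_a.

K_a = (1 − sin φ)/(1 + sin φ) = (1 − sin 33.2°)/(1 + sin 33.2°) = 0.2924.

0.292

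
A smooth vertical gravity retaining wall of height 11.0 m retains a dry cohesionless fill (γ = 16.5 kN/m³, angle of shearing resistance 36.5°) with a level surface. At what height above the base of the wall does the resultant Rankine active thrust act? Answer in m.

3.67 m

K_a = 0.2541.
The pressure distribution is triangular, so the resultant acts at H/3 above the base = 11.0/3 = 3.667 m.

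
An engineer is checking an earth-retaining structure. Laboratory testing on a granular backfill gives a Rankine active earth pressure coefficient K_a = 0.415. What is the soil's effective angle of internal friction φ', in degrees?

24.4°

K_a = tan²(45° − φ/2) ⇒ 45° − φ/2 = arctan(√0.415) = 32.79°.
φ = 2(45° − 32.79°) = 24.42°.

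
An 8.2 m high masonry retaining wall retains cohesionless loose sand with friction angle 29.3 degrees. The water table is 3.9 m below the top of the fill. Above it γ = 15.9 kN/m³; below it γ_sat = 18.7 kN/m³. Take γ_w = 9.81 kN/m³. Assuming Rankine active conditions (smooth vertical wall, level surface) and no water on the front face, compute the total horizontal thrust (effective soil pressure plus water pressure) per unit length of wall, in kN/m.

252 kN/m

K_a = tan²(45° − φ/2) = 0.3428.
γ' = 18.7 − 9.81 = 8.890 kN/m³. Depth below WT = 4.3 m.
σ'_h at WT = K_a γ d_w = 21.26 kPa; at base = 21.26 + K_a γ' × 4.3 = 34.37 kPa.
P₁ (0–3.9 m) = ½×21.26×3.9 = 41.46. P₂ (3.9–8.2 m) = ½(21.26+34.37)×4.3 = 119.6.
P_w = ½ γ_w h₂² = 0.5×9.81×4.3² = 90.69. Total = 41.46+119.6+90.69 = 251.7 kN/m.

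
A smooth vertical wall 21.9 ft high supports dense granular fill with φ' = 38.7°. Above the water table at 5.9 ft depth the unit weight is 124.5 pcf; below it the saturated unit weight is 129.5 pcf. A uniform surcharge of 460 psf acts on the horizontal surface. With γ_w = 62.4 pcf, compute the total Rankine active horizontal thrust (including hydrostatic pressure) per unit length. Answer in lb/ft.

K_a = tan²(45° − φ/2) = 0.2306.
γ' = 129.5 − 62.4 = 67.10 pcf. h₂ = H − d_w = 16.0 ft.
σ'_h: at surface K_a·q = 106.1; at WT K_a(q+γd_w) = 275.4; at base K_a(q+γd_w+γ'h₂) = 523.0 psf.
P₁ = ½(106.1+275.4)×5.9 = 1125; P₂ = ½(275.4+523.0)×16.0 = 6388; P_w = ½γ_w h₂² = 7987.
Total = 1125+6388+7987 = 15500 lb/ft.

15500 lb/ft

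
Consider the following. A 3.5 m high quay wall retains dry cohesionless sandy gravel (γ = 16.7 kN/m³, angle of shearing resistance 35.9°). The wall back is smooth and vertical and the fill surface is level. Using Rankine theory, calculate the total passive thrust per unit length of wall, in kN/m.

392 kN/m

K_p = tan²(45° + φ/2) = 3.835.
P_p = ½ K_p γ H² = 0.5 × 3.835 × 16.7 × 3.5² = 392.3 kN/m.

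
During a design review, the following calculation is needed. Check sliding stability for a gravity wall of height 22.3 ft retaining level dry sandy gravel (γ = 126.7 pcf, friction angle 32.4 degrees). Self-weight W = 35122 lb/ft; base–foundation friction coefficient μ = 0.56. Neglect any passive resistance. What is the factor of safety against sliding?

K_a = tan²(45° − 32.4°/2) = 0.3022.
P_a = ½K_aγH² = 0.5×0.3022×126.7×22.3² = 9521 lb/ft, acting at H/3 = 7.433 ft above the base.
FS_sliding = μW / P_a = 0.56×35122 / 9521 = 2.066.

2.07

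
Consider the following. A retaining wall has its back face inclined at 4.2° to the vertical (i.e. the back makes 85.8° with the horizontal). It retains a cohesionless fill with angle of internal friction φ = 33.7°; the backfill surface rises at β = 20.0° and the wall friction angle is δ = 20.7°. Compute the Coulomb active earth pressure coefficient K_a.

K_a = sin²(α+φ) / [sin²α · sin(α−δ) · (1 + √{sin(φ+δ)sin(φ−β) / (sin(α−δ)sin(α+β))})²].
With α = 85.8°, φ = 33.7°, δ = 20.7°, β = 20.0°: K_a = 0.3887.

0.389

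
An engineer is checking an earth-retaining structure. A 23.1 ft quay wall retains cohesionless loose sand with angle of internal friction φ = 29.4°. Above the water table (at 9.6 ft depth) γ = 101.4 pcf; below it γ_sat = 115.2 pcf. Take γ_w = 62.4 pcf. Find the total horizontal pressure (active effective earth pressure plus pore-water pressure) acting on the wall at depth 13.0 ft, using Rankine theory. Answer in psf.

606 psf

K_a = (1 − sin φ)/(1 + sin φ) = 0.3415.
γ' = 115.2 − 62.4 = 52.80 pcf.
Effective vertical stress at 13.0 ft: σ'_v = 101.4×9.6 + 52.80×3.40 = 1153 psf.
σ'_h = K_a σ'_v = 0.3415 × 1153 = 393.7 psf; u = γ_w × 3.40 = 212.2 psf.
Total σ_h = 393.7 + 212.2 = 605.9 psf.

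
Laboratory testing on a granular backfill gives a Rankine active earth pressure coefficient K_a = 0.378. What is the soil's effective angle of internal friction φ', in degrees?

K_a = tan²(45° − φ/2) ⇒ 45° − φ/2 = arctan(√0.378) = 31.58°.
φ = 2(45° − 31.58°) = 26.83°.

26.8°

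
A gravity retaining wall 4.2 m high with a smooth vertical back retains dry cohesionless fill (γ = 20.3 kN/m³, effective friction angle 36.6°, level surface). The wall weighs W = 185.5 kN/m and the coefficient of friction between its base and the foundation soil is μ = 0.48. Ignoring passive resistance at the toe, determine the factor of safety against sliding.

K_a = tan²(45° − 36.6°/2) = 0.2530.
P_a = ½K_aγH² = 0.5×0.2530×20.3×4.2² = 45.29 kN/m, acting at H/3 = 1.400 m above the base.
FS_sliding = μW / P_a = 0.48×185.5 / 45.29 = 1.966.

1.97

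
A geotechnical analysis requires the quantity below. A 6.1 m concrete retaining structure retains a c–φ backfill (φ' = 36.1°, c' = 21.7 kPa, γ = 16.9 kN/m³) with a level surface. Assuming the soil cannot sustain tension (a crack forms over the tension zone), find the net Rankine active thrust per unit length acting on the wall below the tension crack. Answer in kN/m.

K_a = 0.2585; √K_a = 0.5084.
Tension-crack depth z_c = 2c/(γ√K_a) = 2×21.7/(16.9×0.5084) = 5.051 m.
σ_a at base = K_a γ H − 2c√K_a = 0.2585×16.9×6.1 − 2×21.7×0.5084 = 4.583 kPa.
P_a = ½ × 4.583 × (H − z_c) = 0.5×4.583×1.049 = 2.404 kN/m.

2.40 kN/m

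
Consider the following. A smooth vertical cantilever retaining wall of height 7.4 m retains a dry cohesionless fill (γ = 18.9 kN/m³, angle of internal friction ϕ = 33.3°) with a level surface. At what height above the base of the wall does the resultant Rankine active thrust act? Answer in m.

2.47 m

K_a = 0.2911.
The pressure distribution is triangular, so the resultant acts at H/3 above the base = 7.4/3 = 2.467 m.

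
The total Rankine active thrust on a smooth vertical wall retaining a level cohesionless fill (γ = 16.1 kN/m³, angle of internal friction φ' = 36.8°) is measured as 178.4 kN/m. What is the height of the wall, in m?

9.40 m

K_a = 0.2508. P_a = ½ K_a γ H² ⇒ H = √(2P_a/(K_a γ)).
H = √(2×178.4/(0.2508×16.1)) = 9.401 m.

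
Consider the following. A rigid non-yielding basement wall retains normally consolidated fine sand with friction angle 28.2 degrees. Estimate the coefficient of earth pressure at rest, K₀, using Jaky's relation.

K₀ = 1 − sin φ' = 1 − sin 28.2° = 0.5274.

0.527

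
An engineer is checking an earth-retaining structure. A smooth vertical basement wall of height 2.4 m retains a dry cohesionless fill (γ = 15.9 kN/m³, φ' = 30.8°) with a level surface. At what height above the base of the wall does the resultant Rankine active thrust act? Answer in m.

0.800 m

K_a = 0.3227.
The pressure distribution is triangular, so the resultant acts at H/3 above the base = 2.4/3 = 0.8000 m.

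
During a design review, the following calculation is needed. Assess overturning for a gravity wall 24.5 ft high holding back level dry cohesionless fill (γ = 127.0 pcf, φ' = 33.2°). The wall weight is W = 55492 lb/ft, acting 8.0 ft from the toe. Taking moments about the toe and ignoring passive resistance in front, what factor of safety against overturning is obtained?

K_a = tan²(45° − 33.2°/2) = 0.2924.
P_a = ½K_aγH² = 0.5×0.2924×127.0×24.5² = 11140 lb/ft, acting at H/3 = 8.167 ft above the base.
Overturning moment M_o = P_a × H/3 = 11140 × 8.167 = 91000.
Resisting moment M_r = W × 8.0 = 55492 × 8.0 = 443900.
FS_overturning = M_r/M_o = 443900/91000 = 4.878.

4.88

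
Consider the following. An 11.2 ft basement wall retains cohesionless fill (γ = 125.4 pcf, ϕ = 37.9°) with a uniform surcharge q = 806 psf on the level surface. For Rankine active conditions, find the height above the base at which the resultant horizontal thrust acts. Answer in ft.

4.73 ft

K_a = 0.2389.
Triangular part P₁ = ½K_aγH² = 1879 at H/3 = 3.733 ft; rectangular part P₂ = K_a q H = 2157 at H/2 = 5.600 ft.
ȳ = (P₁·3.733 + P₂·5.600)/(P₁+P₂) = 4.731 ft.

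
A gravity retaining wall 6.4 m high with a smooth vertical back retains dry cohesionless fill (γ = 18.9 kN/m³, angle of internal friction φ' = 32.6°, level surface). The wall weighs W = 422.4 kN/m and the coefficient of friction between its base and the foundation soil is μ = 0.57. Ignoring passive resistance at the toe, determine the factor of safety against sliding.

2.08

K_a = tan²(45° − 32.6°/2) = 0.2997.
P_a = ½K_aγH² = 0.5×0.2997×18.9×6.4² = 116.0 kN/m, acting at H/3 = 2.133 m above the base.
FS_sliding = μW / P_a = 0.57×422.4 / 116.0 = 2.075.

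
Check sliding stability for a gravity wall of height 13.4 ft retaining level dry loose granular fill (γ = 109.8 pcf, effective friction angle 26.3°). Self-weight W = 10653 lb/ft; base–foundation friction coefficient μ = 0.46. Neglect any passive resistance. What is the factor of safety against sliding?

K_a = tan²(45° − 26.3°/2) = 0.3859.
P_a = ½K_aγH² = 0.5×0.3859×109.8×13.4² = 3804 lb/ft, acting at H/3 = 4.467 ft above the base.
FS_sliding = μW / P_a = 0.46×10653 / 3804 = 1.288.

1.29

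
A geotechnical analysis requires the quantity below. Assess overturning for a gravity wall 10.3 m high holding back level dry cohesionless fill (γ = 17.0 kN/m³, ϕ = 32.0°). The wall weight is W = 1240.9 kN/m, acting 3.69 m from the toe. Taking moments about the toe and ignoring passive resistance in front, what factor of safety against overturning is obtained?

4.81

K_a = tan²(45° − 32.0°/2) = 0.3073.
P_a = ½K_aγH² = 0.5×0.3073×17.0×10.3² = 277.1 kN/m, acting at H/3 = 3.433 m above the base.
Overturning moment M_o = P_a × H/3 = 277.1 × 3.433 = 951.3.
Resisting moment M_r = W × 3.69 = 1240.9 × 3.69 = 4579.
FS_overturning = M_r/M_o = 4579/951.3 = 4.813.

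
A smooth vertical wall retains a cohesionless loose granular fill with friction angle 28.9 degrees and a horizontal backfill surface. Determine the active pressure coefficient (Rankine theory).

K_a = (1 − sin φ)/(1 + sin φ) = (1 − sin 28.9°)/(1 + sin 28.9°) = 0.3484.

0.348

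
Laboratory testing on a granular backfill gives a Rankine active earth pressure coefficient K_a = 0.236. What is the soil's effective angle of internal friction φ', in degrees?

38.2°

K_a = tan²(45° − φ/2) ⇒ 45° − φ/2 = arctan(√0.236) = 25.91°.
φ = 2(45° − 25.91°) = 38.18°.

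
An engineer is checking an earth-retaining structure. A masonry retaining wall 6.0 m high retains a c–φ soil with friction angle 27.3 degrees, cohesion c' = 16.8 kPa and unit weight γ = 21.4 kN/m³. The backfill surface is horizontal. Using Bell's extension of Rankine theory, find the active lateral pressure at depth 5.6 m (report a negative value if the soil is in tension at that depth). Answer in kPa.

K_a = (1 − sin φ)/(1 + sin φ) = 0.3711.
σ_a = K_a γ z − 2c√K_a = 0.3711×21.4×5.6 − 2×16.8×0.6092 = 24.01 kPa.

24.0 kPa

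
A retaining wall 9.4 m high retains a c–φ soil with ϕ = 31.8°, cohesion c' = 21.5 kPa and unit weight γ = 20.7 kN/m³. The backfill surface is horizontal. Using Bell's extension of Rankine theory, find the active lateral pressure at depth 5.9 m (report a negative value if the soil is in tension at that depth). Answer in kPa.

13.9 kPa

K_a = (1 − sin φ)/(1 + sin φ) = 0.3098.
σ_a = K_a γ z − 2c√K_a = 0.3098×20.7×5.9 − 2×21.5×0.5566 = 13.90 kPa.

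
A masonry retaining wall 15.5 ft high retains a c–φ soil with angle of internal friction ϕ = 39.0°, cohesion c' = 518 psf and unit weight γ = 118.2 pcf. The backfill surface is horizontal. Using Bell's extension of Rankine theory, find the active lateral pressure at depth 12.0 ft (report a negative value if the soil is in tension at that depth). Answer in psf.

-171 psf

K_a = (1 − sin φ)/(1 + sin φ) = 0.2275.
σ_a = K_a γ z − 2c√K_a = 0.2275×118.2×12.0 − 2×518×0.4770 = -171.5 psf.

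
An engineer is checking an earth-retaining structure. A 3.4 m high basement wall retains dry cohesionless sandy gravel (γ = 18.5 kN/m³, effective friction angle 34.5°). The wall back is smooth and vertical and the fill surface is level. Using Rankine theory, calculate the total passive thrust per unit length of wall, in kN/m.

386 kN/m

K_p = tan²(45° + φ/2) = 3.613.
P_p = ½ K_p γ H² = 0.5 × 3.613 × 18.5 × 3.4² = 386.3 kN/m.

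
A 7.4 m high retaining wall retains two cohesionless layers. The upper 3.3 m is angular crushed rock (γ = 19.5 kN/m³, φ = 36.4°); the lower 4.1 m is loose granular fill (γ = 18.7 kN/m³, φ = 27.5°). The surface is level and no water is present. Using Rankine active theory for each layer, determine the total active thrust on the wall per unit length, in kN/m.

182 kN/m

K_a1 = tan²(45°−36.4°/2) = 0.2552; K_a2 = tan²(45°−27.5°/2) = 0.3682.
Layer 1: σ at base = K_a1 γ₁ h₁ = 16.42 kPa; P₁ = ½×16.42×3.3 = 27.09.
Layer 2: σ_v at top = γ₁h₁ = 64.35; σ_h top = K_a2×64.35 = 23.70; σ_h base = K_a2×(64.35+18.7×4.1) = 51.93.
P₂ = ½(23.70+51.93)×4.1 = 155.0. Total P_a = 27.09+155.0 = 182.1 kN/m.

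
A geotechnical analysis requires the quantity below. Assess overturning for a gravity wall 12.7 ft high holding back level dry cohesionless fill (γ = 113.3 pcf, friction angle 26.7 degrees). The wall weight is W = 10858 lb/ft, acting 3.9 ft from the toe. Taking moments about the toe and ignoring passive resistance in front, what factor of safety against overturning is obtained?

2.88

K_a = tan²(45° − 26.7°/2) = 0.3800.
P_a = ½K_aγH² = 0.5×0.3800×113.3×12.7² = 3472 lb/ft, acting at H/3 = 4.233 ft above the base.
Overturning moment M_o = P_a × H/3 = 3472 × 4.233 = 14700.
Resisting moment M_r = W × 3.9 = 10858 × 3.9 = 42350.
FS_overturning = M_r/M_o = 42350/14700 = 2.881.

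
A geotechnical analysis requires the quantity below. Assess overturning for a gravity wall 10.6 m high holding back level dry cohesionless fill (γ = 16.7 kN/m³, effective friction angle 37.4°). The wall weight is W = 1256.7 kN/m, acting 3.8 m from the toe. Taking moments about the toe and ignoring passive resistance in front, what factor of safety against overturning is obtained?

K_a = tan²(45° − 37.4°/2) = 0.2443.
P_a = ½K_aγH² = 0.5×0.2443×16.7×10.6² = 229.2 kN/m, acting at H/3 = 3.533 m above the base.
Overturning moment M_o = P_a × H/3 = 229.2 × 3.533 = 809.7.
Resisting moment M_r = W × 3.8 = 1256.7 × 3.8 = 4775.
FS_overturning = M_r/M_o = 4775/809.7 = 5.898.

5.90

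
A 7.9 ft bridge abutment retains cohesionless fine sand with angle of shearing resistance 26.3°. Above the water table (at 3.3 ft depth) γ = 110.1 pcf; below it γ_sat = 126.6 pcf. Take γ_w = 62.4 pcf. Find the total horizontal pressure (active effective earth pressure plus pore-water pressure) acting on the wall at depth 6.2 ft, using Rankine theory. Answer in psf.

K_a = (1 − sin φ)/(1 + sin φ) = 0.3859.
γ' = 126.6 − 62.4 = 64.20 pcf.
Effective vertical stress at 6.2 ft: σ'_v = 110.1×3.3 + 64.20×2.90 = 549.5 psf.
σ'_h = K_a σ'_v = 0.3859 × 549.5 = 212.1 psf; u = γ_w × 2.90 = 181.0 psf.
Total σ_h = 212.1 + 181.0 = 393.0 psf.

393 psf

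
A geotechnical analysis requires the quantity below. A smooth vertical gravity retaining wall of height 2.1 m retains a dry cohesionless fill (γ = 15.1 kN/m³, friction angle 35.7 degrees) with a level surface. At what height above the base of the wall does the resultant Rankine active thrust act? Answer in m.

0.700 m

K_a = 0.2630.
The pressure distribution is triangular, so the resultant acts at H/3 above the base = 2.1/3 = 0.7000 m.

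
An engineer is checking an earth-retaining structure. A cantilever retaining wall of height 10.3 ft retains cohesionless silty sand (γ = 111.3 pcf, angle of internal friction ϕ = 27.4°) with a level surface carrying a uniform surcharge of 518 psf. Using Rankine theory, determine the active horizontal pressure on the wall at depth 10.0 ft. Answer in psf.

603 psf

K_a = (1 − sin φ)/(1 + sin φ) = 0.3697.
σ_v = γz + q = 111.3 × 10.0 + 518 = 1631 psf.
σ_h = K_a σ_v = 0.3697 × 1631 = 602.9 psf.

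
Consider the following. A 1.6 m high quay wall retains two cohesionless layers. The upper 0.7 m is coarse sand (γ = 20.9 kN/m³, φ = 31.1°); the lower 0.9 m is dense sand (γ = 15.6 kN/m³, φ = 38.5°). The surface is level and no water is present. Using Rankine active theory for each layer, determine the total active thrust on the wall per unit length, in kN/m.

K_a1 = tan²(45°−31.1°/2) = 0.3188; K_a2 = tan²(45°−38.5°/2) = 0.2327.
Layer 1: σ at base = K_a1 γ₁ h₁ = 4.664 kPa; P₁ = ½×4.664×0.7 = 1.632.
Layer 2: σ_v at top = γ₁h₁ = 14.63; σ_h top = K_a2×14.63 = 3.404; σ_h base = K_a2×(14.63+15.6×0.9) = 6.670.
P₂ = ½(3.404+6.670)×0.9 = 4.533. Total P_a = 1.632+4.533 = 6.166 kN/m.

6.17 kN/m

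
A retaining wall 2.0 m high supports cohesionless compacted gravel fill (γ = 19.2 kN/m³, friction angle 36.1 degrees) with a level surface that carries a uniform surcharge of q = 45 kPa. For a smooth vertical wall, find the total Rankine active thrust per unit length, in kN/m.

K_a = tan²(45° − φ/2) = 0.2585.
Soil triangle: ½ K_a γ H² = 0.5×0.2585×19.2×2.0² = 9.926 kN/m.
Surcharge rectangle: K_a q H = 0.2585×45×2.0 = 23.26 kN/m.
Total = 9.926 + 23.26 = 33.19 kN/m.

33.2 kN/m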